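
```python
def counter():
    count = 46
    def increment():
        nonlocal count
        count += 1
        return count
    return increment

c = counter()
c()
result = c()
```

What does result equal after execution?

Step 1: counter() creates closure with count = 46.
Step 2: Each c() call increments count via nonlocal. After 2 calls: 46 + 2 = 48.
Step 3: result = 48

The answer is 48.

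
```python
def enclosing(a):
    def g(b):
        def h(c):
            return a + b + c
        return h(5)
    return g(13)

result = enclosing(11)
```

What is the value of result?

Step 1: a = 11, b = 13, c = 5 across three nested scopes.
Step 2: h() accesses all three via LEGB rule.
Step 3: result = 11 + 13 + 5 = 29

The answer is 29.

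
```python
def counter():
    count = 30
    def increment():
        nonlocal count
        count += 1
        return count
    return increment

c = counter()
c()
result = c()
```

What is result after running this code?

Step 1: counter() creates closure with count = 30.
Step 2: Each c() call increments count via nonlocal. After 2 calls: 30 + 2 = 32.
Step 3: result = 32

The answer is 32.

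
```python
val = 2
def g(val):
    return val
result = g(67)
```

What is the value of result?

Step 1: Global val = 2.
Step 2: g(67) takes parameter val = 67, which shadows the global.
Step 3: result = 67

The answer is 67.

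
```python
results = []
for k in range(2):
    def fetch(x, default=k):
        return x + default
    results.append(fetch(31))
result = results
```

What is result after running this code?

Step 1: Default argument default=k is evaluated at function definition time.
Step 2: Each iteration creates fetch with default = current k value.
Step 3: fetch(31) returns 31 + default. results = [31, 32]

The answer is [31, 32].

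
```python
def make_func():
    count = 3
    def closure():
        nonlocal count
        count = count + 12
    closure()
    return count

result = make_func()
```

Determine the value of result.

Step 1: make_func() sets count = 3.
Step 2: closure() uses nonlocal to modify count in make_func's scope: count = 3 + 12 = 15.
Step 3: make_func() returns the modified count = 15

The answer is 15.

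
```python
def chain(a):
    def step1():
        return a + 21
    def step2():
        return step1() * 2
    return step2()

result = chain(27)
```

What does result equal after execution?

Step 1: chain(27) captures a = 27.
Step 2: step2() calls step1() which returns 27 + 21 = 48.
Step 3: step2() returns 48 * 2 = 96

The answer is 96.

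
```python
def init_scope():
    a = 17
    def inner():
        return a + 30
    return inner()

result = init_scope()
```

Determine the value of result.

Step 1: init_scope() defines a = 17.
Step 2: inner() reads a = 17 from enclosing scope, returns 17 + 30 = 47.
Step 3: result = 47

The answer is 47.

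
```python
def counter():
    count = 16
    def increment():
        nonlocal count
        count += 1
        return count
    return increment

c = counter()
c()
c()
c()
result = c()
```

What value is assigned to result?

Step 1: counter() creates closure with count = 16.
Step 2: Each c() call increments count via nonlocal. After 4 calls: 16 + 4 = 20.
Step 3: result = 20

The answer is 20.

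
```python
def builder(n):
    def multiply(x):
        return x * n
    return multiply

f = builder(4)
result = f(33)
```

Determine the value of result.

Step 1: builder(4) returns multiply closure with n = 4.
Step 2: f(33) computes 33 * 4 = 132.
Step 3: result = 132

The answer is 132.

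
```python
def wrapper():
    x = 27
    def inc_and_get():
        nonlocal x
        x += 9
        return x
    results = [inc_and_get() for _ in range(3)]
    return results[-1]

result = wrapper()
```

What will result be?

Step 1: x = 27.
Step 2: Three calls to inc_and_get(), each adding 9.
Step 3: Last value = 27 + 9 * 3 = 54

The answer is 54.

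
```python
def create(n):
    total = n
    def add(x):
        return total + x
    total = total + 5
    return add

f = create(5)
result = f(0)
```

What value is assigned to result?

Step 1: create(5) sets total = 5, then total = 5 + 5 = 10.
Step 2: Closures capture by reference, so add sees total = 10.
Step 3: f(0) returns 10 + 0 = 10

The answer is 10.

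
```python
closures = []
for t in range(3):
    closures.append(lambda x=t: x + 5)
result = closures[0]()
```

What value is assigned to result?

Step 1: Default argument x=t captures t's value at definition time.
Step 2: closures[0] was defined when t = 0, so x defaults to 0.
Step 3: result = 0 + 5 = 5 (default arg fixes the late binding issue)

The answer is 5.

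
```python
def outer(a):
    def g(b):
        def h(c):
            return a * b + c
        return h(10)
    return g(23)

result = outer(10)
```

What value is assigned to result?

Step 1: a = 10, b = 23, c = 10.
Step 2: h() computes a * b + c = 10 * 23 + 10 = 240.
Step 3: result = 240

The answer is 240.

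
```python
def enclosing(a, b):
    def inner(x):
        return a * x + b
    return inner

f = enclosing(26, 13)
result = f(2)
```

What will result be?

Step 1: enclosing(26, 13) captures a = 26, b = 13.
Step 2: f(2) computes 26 * 2 + 13 = 65.
Step 3: result = 65

The answer is 65.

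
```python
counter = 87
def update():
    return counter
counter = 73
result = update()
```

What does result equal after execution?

Step 1: counter is first set to 87, then reassigned to 73.
Step 2: update() is called after the reassignment, so it looks up the current global counter = 73.
Step 3: result = 73

The answer is 73.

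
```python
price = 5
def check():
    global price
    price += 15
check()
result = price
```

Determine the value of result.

Step 1: price = 5 globally.
Step 2: check() modifies global price: price += 15 = 20.
Step 3: result = 20

The answer is 20.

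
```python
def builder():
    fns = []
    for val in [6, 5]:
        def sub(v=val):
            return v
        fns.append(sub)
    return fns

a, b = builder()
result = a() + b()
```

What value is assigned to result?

Step 1: Default argument v=val captures val at each iteration.
Step 2: a() returns 6 (captured at first iteration), b() returns 5 (captured at second).
Step 3: result = 6 + 5 = 11

The answer is 11.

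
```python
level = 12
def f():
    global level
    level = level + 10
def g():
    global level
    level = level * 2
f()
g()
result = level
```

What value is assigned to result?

Step 1: level = 12.
Step 2: f() adds 10: level = 12 + 10 = 22.
Step 3: g() doubles: level = 22 * 2 = 44.
Step 4: result = 44

The answer is 44.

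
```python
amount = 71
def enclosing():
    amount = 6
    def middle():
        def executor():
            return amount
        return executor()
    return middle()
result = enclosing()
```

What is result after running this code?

Step 1: enclosing() defines amount = 6. middle() and executor() have no local amount.
Step 2: executor() checks local (none), enclosing middle() (none), enclosing enclosing() and finds amount = 6.
Step 3: result = 6

The answer is 6.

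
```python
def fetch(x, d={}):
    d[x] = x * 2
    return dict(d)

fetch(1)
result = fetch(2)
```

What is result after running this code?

Step 1: Mutable default dict is shared across calls.
Step 2: First call adds 1: 2. Second call adds 2: 4.
Step 3: result = {1: 2, 2: 4}

The answer is {1: 2, 2: 4}.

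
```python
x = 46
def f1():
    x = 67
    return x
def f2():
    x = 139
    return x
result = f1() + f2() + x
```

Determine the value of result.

Step 1: Each function shadows global x with its own local.
Step 2: f1() returns 67, f2() returns 139.
Step 3: Global x = 46 is unchanged. result = 67 + 139 + 46 = 252

The answer is 252.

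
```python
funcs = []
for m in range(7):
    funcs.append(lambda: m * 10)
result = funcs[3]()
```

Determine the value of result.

Step 1: All lambdas reference the same variable m (late binding).
Step 2: After the loop, m = 6. Every lambda returns m * 10.
Step 3: funcs[3]() = 6 * 10 = 60

The answer is 60.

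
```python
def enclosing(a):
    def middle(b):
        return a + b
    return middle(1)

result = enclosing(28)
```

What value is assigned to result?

Step 1: enclosing(28) passes a = 28.
Step 2: middle(1) has b = 1, reads a = 28 from enclosing.
Step 3: result = 28 + 1 = 29

The answer is 29.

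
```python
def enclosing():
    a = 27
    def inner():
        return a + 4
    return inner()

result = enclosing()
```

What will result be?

Step 1: enclosing() defines a = 27.
Step 2: inner() reads a = 27 from enclosing scope, returns 27 + 4 = 31.
Step 3: result = 31

The answer is 31.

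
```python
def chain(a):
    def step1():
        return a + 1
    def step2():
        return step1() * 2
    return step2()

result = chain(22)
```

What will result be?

Step 1: chain(22) captures a = 22.
Step 2: step2() calls step1() which returns 22 + 1 = 23.
Step 3: step2() returns 23 * 2 = 46

The answer is 46.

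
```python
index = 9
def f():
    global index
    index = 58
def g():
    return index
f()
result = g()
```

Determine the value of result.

Step 1: index = 9.
Step 2: f() sets global index = 58.
Step 3: g() reads global index = 58. result = 58

The answer is 58.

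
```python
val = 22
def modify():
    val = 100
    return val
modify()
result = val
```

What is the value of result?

Step 1: val = 22 globally.
Step 2: modify() creates a LOCAL val = 100 (no global keyword!).
Step 3: The global val is unchanged. result = 22

The answer is 22.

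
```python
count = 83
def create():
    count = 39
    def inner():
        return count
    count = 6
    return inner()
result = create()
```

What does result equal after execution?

Step 1: create() sets count = 39, then later count = 6.
Step 2: inner() is called after count is reassigned to 6. Closures capture variables by reference, not by value.
Step 3: result = 6

The answer is 6.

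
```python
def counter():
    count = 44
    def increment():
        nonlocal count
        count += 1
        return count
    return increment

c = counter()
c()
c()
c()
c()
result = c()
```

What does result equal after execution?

Step 1: counter() creates closure with count = 44.
Step 2: Each c() call increments count via nonlocal. After 5 calls: 44 + 5 = 49.
Step 3: result = 49

The answer is 49.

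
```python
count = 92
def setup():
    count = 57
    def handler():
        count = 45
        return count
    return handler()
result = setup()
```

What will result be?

Step 1: Three scopes define count: global (92), setup (57), handler (45).
Step 2: handler() has its own local count = 45, which shadows both enclosing and global.
Step 3: result = 45 (local wins in LEGB)

The answer is 45.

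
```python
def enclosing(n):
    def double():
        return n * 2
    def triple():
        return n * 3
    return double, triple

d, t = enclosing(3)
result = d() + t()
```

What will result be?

Step 1: Both closures capture the same n = 3.
Step 2: d() = 3 * 2 = 6, t() = 3 * 3 = 9.
Step 3: result = 6 + 9 = 15

The answer is 15.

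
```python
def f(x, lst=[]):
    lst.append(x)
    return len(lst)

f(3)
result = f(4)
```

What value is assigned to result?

Step 1: Mutable default list persists between calls.
Step 2: First call: lst = [3], len = 1. Second call: lst = [3, 4], len = 2.
Step 3: result = 2

The answer is 2.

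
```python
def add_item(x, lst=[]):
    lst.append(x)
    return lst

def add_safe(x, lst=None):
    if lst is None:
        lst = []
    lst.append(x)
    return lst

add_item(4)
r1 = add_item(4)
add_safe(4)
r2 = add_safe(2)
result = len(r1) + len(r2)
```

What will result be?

Step 1: add_item shares mutable default: after 2 calls, lst = [4, 4], len = 2.
Step 2: add_safe creates fresh list each time: r2 = [2], len = 1.
Step 3: result = 2 + 1 = 3

The answer is 3.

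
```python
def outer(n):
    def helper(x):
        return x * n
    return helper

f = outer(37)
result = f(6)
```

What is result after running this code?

Step 1: outer(37) creates a closure capturing n = 37.
Step 2: f(6) computes 6 * 37 = 222.
Step 3: result = 222

The answer is 222.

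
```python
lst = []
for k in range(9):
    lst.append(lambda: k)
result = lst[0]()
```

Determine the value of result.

Step 1: The loop creates 9 lambdas, all referencing the same variable k.
Step 2: After the loop, k = 8 (final value).
Step 3: lst[0]() looks up k at call time and finds 8. This is the late binding gotcha. result = 8

The answer is 8.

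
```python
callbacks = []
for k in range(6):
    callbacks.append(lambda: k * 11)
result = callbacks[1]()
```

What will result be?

Step 1: All lambdas reference the same variable k (late binding).
Step 2: After the loop, k = 5. Every lambda returns k * 11.
Step 3: callbacks[1]() = 5 * 11 = 55

The answer is 55.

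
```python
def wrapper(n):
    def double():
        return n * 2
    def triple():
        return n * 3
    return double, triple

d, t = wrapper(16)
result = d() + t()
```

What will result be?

Step 1: Both closures capture the same n = 16.
Step 2: d() = 16 * 2 = 32, t() = 16 * 3 = 48.
Step 3: result = 32 + 48 = 80

The answer is 80.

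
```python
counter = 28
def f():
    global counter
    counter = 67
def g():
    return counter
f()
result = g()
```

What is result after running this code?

Step 1: counter = 28.
Step 2: f() sets global counter = 67.
Step 3: g() reads global counter = 67. result = 67

The answer is 67.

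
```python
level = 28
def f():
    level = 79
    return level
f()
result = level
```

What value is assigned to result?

Step 1: level = 28 globally.
Step 2: f() creates a LOCAL level = 79 (no global keyword!).
Step 3: The global level is unchanged. result = 28

The answer is 28.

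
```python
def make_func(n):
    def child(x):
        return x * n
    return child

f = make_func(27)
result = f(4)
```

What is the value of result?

Step 1: make_func(27) creates a closure capturing n = 27.
Step 2: f(4) computes 4 * 27 = 108.
Step 3: result = 108

The answer is 108.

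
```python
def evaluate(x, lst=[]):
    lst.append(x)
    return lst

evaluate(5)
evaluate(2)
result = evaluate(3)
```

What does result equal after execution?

Step 1: Mutable default argument gotcha! The list [] is created once.
Step 2: Each call appends to the SAME list: [5], [5, 2], [5, 2, 3].
Step 3: result = [5, 2, 3]

The answer is [5, 2, 3].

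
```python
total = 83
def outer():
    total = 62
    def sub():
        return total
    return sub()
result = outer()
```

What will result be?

Step 1: total = 83 globally, but outer() defines total = 62 locally.
Step 2: sub() looks up total. Not in local scope, so checks enclosing scope (outer) and finds total = 62.
Step 3: result = 62

The answer is 62.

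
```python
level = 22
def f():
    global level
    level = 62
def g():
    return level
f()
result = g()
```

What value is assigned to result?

Step 1: level = 22.
Step 2: f() sets global level = 62.
Step 3: g() reads global level = 62. result = 62

The answer is 62.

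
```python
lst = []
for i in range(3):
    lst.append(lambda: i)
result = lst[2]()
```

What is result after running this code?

Step 1: The loop creates 3 lambdas, all referencing the same variable i.
Step 2: After the loop, i = 2 (final value).
Step 3: lst[2]() looks up i at call time and finds 2. This is the late binding gotcha. result = 2

The answer is 2.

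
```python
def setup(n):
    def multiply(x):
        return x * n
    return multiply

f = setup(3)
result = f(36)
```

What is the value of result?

Step 1: setup(3) returns multiply closure with n = 3.
Step 2: f(36) computes 36 * 3 = 108.
Step 3: result = 108

The answer is 108.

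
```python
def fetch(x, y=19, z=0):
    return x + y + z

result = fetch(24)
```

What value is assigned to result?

Step 1: fetch(24) uses defaults y = 19, z = 0.
Step 2: Returns 24 + 19 + 0 = 43.
Step 3: result = 43

The answer is 43.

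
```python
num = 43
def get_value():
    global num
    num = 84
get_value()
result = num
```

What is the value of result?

Step 1: num = 43 globally.
Step 2: get_value() declares global num and sets it to 84.
Step 3: After get_value(), global num = 84. result = 84

The answer is 84.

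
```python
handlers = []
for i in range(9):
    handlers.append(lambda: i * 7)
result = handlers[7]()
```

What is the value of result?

Step 1: All lambdas reference the same variable i (late binding).
Step 2: After the loop, i = 8. Every lambda returns i * 7.
Step 3: handlers[7]() = 8 * 7 = 56

The answer is 56.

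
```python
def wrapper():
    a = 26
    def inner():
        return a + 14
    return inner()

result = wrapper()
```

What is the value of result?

Step 1: wrapper() defines a = 26.
Step 2: inner() reads a = 26 from enclosing scope, returns 26 + 14 = 40.
Step 3: result = 40

The answer is 40.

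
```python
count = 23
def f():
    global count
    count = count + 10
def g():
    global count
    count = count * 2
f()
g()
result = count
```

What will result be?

Step 1: count = 23.
Step 2: f() adds 10: count = 23 + 10 = 33.
Step 3: g() doubles: count = 33 * 2 = 66.
Step 4: result = 66

The answer is 66.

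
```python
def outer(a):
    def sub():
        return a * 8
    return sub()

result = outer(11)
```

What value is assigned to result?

Step 1: outer(11) binds parameter a = 11.
Step 2: sub() accesses a = 11 from enclosing scope.
Step 3: result = 11 * 8 = 88

The answer is 88.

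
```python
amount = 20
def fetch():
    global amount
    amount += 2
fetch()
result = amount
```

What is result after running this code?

Step 1: amount = 20 globally.
Step 2: fetch() modifies global amount: amount += 2 = 22.
Step 3: result = 22

The answer is 22.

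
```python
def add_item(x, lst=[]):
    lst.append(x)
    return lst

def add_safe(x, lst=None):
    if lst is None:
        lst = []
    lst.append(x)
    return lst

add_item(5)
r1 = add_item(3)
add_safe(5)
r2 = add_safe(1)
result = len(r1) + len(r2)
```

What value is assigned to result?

Step 1: add_item shares mutable default: after 2 calls, lst = [5, 3], len = 2.
Step 2: add_safe creates fresh list each time: r2 = [1], len = 1.
Step 3: result = 2 + 1 = 3

The answer is 3.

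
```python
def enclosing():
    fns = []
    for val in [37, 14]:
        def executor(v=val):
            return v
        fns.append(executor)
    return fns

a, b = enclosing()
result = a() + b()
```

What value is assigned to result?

Step 1: Default argument v=val captures val at each iteration.
Step 2: a() returns 37 (captured at first iteration), b() returns 14 (captured at second).
Step 3: result = 37 + 14 = 51

The answer is 51.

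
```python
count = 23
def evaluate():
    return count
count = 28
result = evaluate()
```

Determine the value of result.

Step 1: count is first set to 23, then reassigned to 28.
Step 2: evaluate() is called after the reassignment, so it looks up the current global count = 28.
Step 3: result = 28

The answer is 28.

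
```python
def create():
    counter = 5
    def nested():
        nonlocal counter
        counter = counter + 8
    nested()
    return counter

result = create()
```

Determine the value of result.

Step 1: create() sets counter = 5.
Step 2: nested() uses nonlocal to modify counter in create's scope: counter = 5 + 8 = 13.
Step 3: create() returns the modified counter = 13

The answer is 13.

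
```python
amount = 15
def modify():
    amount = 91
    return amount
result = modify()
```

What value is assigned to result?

Step 1: Global amount = 15.
Step 2: modify() creates local amount = 91, shadowing the global.
Step 3: Returns local amount = 91. result = 91

The answer is 91.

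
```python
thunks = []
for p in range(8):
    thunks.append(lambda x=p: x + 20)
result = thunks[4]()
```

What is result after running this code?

Step 1: Default argument x=p captures p's value at definition time.
Step 2: thunks[4] was defined when p = 4, so x defaults to 4.
Step 3: result = 4 + 20 = 24 (default arg fixes the late binding issue)

The answer is 24.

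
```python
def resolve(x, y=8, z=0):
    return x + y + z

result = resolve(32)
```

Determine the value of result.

Step 1: resolve(32) uses defaults y = 8, z = 0.
Step 2: Returns 32 + 8 + 0 = 40.
Step 3: result = 40

The answer is 40.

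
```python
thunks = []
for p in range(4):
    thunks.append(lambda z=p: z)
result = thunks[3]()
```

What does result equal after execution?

Step 1: Default argument z=p captures p's value at each iteration.
Step 2: thunks[3] captured z = 3 when p was 3.
Step 3: result = 3

The answer is 3.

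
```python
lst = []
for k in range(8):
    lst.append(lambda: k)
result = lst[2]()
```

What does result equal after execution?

Step 1: The loop creates 8 lambdas, all referencing the same variable k.
Step 2: After the loop, k = 7 (final value).
Step 3: lst[2]() looks up k at call time and finds 7. This is the late binding gotcha. result = 7

The answer is 7.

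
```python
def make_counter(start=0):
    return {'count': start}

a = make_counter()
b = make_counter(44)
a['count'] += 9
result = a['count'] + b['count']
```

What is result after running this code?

Step 1: make_counter() returns a new dict each call (immutable default 0).
Step 2: a = {'count': 0}, b = {'count': 44}.
Step 3: a['count'] += 9 = 9. result = 9 + 44 = 53

The answer is 53.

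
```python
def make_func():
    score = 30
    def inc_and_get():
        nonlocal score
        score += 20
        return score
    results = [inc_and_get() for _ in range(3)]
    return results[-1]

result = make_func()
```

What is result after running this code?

Step 1: score = 30.
Step 2: Three calls to inc_and_get(), each adding 20.
Step 3: Last value = 30 + 20 * 3 = 90

The answer is 90.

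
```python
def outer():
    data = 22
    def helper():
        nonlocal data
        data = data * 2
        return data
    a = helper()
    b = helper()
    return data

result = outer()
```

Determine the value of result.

Step 1: data starts at 22.
Step 2: First helper(): data = 22 * 2 = 44.
Step 3: Second helper(): data = 44 * 2 = 88.
Step 4: result = 88

The answer is 88.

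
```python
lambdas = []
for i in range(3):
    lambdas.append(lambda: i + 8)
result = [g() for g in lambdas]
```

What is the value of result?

Step 1: All lambdas capture i by reference. After the loop, i = 2.
Step 2: Each call returns 2 + 8 = 10.
Step 3: result = [10, 10, 10]

The answer is [10, 10, 10].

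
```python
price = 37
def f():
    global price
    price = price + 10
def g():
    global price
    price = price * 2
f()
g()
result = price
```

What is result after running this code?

Step 1: price = 37.
Step 2: f() adds 10: price = 37 + 10 = 47.
Step 3: g() doubles: price = 47 * 2 = 94.
Step 4: result = 94

The answer is 94.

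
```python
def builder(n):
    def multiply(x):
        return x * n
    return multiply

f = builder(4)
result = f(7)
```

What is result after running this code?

Step 1: builder(4) returns multiply closure with n = 4.
Step 2: f(7) computes 7 * 4 = 28.
Step 3: result = 28

The answer is 28.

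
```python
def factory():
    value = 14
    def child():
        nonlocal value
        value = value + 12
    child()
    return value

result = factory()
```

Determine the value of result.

Step 1: factory() sets value = 14.
Step 2: child() uses nonlocal to modify value in factory's scope: value = 14 + 12 = 26.
Step 3: factory() returns the modified value = 26

The answer is 26.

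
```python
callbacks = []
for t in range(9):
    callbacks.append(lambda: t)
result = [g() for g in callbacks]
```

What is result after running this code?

Step 1: All 9 lambdas share the same variable t.
Step 2: After the loop, t = 8.
Step 3: Each call returns 8. result = [8, 8, 8, 8, 8, 8, 8, 8, 8]

The answer is [8, 8, 8, 8, 8, 8, 8, 8, 8].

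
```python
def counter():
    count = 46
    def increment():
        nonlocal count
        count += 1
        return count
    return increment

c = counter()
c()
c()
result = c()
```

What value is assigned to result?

Step 1: counter() creates closure with count = 46.
Step 2: Each c() call increments count via nonlocal. After 3 calls: 46 + 3 = 49.
Step 3: result = 49

The answer is 49.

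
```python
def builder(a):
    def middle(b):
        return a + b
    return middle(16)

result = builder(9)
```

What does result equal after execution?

Step 1: builder(9) passes a = 9.
Step 2: middle(16) has b = 16, reads a = 9 from enclosing.
Step 3: result = 9 + 16 = 25

The answer is 25.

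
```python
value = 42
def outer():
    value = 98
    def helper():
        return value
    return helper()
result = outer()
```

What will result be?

Step 1: value = 42 globally, but outer() defines value = 98 locally.
Step 2: helper() looks up value. Not in local scope, so checks enclosing scope (outer) and finds value = 98.
Step 3: result = 98

The answer is 98.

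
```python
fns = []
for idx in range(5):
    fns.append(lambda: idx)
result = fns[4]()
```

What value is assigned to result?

Step 1: The loop creates 5 lambdas, all referencing the same variable idx.
Step 2: After the loop, idx = 4 (final value).
Step 3: fns[4]() looks up idx at call time and finds 4. This is the late binding gotcha. result = 4

The answer is 4.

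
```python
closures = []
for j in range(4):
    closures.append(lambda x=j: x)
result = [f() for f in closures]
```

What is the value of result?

Step 1: Default arg x=j captures j at each iteration.
Step 2: Each lambda has its own default: 0, 1, ..., 3.
Step 3: result = [0, 1, 2, 3]

The answer is [0, 1, 2, 3].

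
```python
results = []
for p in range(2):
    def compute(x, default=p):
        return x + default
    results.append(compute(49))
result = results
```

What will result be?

Step 1: Default argument default=p is evaluated at function definition time.
Step 2: Each iteration creates compute with default = current p value.
Step 3: compute(49) returns 49 + default. results = [49, 50]

The answer is [49, 50].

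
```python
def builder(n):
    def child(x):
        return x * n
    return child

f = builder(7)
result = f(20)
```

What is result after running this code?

Step 1: builder(7) creates a closure capturing n = 7.
Step 2: f(20) computes 20 * 7 = 140.
Step 3: result = 140

The answer is 140.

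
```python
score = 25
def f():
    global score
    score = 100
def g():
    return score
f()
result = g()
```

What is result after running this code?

Step 1: score = 25.
Step 2: f() sets global score = 100.
Step 3: g() reads global score = 100. result = 100

The answer is 100.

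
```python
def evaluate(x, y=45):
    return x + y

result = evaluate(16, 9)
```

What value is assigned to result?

Step 1: evaluate(16, 9) overrides default y with 9.
Step 2: Returns 16 + 9 = 25.
Step 3: result = 25

The answer is 25.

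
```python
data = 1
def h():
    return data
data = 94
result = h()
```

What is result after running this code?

Step 1: data is first set to 1, then reassigned to 94.
Step 2: h() is called after the reassignment, so it looks up the current global data = 94.
Step 3: result = 94

The answer is 94.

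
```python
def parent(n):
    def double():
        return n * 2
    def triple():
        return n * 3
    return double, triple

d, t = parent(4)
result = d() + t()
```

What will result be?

Step 1: Both closures capture the same n = 4.
Step 2: d() = 4 * 2 = 8, t() = 4 * 3 = 12.
Step 3: result = 8 + 12 = 20

The answer is 20.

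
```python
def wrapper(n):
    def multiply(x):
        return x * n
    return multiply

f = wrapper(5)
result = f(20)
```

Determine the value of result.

Step 1: wrapper(5) returns multiply closure with n = 5.
Step 2: f(20) computes 20 * 5 = 100.
Step 3: result = 100

The answer is 100.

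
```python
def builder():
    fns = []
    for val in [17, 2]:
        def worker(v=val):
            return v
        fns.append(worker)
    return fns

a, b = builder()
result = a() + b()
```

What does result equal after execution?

Step 1: Default argument v=val captures val at each iteration.
Step 2: a() returns 17 (captured at first iteration), b() returns 2 (captured at second).
Step 3: result = 17 + 2 = 19

The answer is 19.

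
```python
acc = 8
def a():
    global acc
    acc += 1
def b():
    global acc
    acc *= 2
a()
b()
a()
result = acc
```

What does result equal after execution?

Step 1: acc = 8.
Step 2: a(): acc = 8 + 1 = 9.
Step 3: b(): acc = 9 * 2 = 18.
Step 4: a(): acc = 18 + 1 = 19

The answer is 19.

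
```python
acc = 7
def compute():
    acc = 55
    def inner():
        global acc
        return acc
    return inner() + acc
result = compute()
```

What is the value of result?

Step 1: Global acc = 7. compute() shadows with local acc = 55.
Step 2: inner() uses global keyword, so inner() returns global acc = 7.
Step 3: compute() returns 7 + 55 = 62

The answer is 62.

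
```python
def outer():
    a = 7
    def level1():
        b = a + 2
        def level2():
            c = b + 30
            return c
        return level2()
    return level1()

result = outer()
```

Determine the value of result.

Step 1: a = 7. b = a + 2 = 9.
Step 2: c = b + 30 = 9 + 30 = 39.
Step 3: result = 39

The answer is 39.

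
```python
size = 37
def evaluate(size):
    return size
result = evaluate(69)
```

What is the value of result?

Step 1: Global size = 37.
Step 2: evaluate(69) takes parameter size = 69, which shadows the global.
Step 3: result = 69

The answer is 69.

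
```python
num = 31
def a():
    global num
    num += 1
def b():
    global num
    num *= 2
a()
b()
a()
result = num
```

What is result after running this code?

Step 1: num = 31.
Step 2: a(): num = 31 + 1 = 32.
Step 3: b(): num = 32 * 2 = 64.
Step 4: a(): num = 64 + 1 = 65

The answer is 65.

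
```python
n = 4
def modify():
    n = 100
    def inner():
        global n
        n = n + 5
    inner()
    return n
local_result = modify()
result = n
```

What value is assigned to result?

Step 1: Global n = 4. modify() creates local n = 100.
Step 2: inner() declares global n and adds 5: global n = 4 + 5 = 9.
Step 3: modify() returns its local n = 100 (unaffected by inner).
Step 4: result = global n = 9

The answer is 9.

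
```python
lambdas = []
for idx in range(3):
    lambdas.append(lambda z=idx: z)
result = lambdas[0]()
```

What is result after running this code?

Step 1: Default argument z=idx captures idx's value at each iteration.
Step 2: lambdas[0] captured z = 0 when idx was 0.
Step 3: result = 0

The answer is 0.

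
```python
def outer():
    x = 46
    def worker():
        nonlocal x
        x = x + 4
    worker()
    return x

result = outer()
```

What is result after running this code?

Step 1: outer() sets x = 46.
Step 2: worker() uses nonlocal to modify x in outer's scope: x = 46 + 4 = 50.
Step 3: outer() returns the modified x = 50

The answer is 50.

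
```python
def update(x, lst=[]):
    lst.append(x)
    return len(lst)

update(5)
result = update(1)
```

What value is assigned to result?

Step 1: Mutable default list persists between calls.
Step 2: First call: lst = [5], len = 1. Second call: lst = [5, 1], len = 2.
Step 3: result = 2

The answer is 2.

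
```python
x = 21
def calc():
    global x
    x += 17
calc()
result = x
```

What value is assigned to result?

Step 1: x = 21 globally.
Step 2: calc() modifies global x: x += 17 = 38.
Step 3: result = 38

The answer is 38.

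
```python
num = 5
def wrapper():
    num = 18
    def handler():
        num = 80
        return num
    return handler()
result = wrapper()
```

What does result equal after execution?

Step 1: Three scopes define num: global (5), wrapper (18), handler (80).
Step 2: handler() has its own local num = 80, which shadows both enclosing and global.
Step 3: result = 80 (local wins in LEGB)

The answer is 80.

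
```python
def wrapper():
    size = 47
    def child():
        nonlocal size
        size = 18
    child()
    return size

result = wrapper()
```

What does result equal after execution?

Step 1: wrapper() sets size = 47.
Step 2: child() uses nonlocal to reassign size = 18.
Step 3: result = 18

The answer is 18.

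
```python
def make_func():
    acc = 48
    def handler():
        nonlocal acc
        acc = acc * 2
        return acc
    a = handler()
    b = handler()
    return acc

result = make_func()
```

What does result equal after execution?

Step 1: acc starts at 48.
Step 2: First handler(): acc = 48 * 2 = 96.
Step 3: Second handler(): acc = 96 * 2 = 192.
Step 4: result = 192

The answer is 192.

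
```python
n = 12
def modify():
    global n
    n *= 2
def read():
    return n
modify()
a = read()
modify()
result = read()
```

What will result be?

Step 1: n = 12.
Step 2: First modify(): n = 12 * 2 = 24.
Step 3: Second modify(): n = 24 * 2 = 48.
Step 4: read() returns 48

The answer is 48.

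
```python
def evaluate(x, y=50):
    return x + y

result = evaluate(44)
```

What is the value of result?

Step 1: evaluate(44) uses default y = 50.
Step 2: Returns 44 + 50 = 94.
Step 3: result = 94

The answer is 94.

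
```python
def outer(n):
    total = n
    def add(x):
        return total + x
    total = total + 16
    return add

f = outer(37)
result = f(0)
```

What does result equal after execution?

Step 1: outer(37) sets total = 37, then total = 37 + 16 = 53.
Step 2: Closures capture by reference, so add sees total = 53.
Step 3: f(0) returns 53 + 0 = 53

The answer is 53.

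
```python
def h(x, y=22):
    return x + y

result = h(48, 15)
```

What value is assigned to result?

Step 1: h(48, 15) overrides default y with 15.
Step 2: Returns 48 + 15 = 63.
Step 3: result = 63

The answer is 63.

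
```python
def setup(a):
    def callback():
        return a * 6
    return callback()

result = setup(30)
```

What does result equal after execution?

Step 1: setup(30) binds parameter a = 30.
Step 2: callback() accesses a = 30 from enclosing scope.
Step 3: result = 30 * 6 = 180

The answer is 180.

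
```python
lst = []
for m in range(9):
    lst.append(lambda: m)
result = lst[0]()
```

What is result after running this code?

Step 1: The loop creates 9 lambdas, all referencing the same variable m.
Step 2: After the loop, m = 8 (final value).
Step 3: lst[0]() looks up m at call time and finds 8. This is the late binding gotcha. result = 8

The answer is 8.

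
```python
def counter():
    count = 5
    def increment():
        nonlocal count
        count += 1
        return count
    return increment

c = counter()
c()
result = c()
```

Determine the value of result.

Step 1: counter() creates closure with count = 5.
Step 2: Each c() call increments count via nonlocal. After 2 calls: 5 + 2 = 7.
Step 3: result = 7

The answer is 7.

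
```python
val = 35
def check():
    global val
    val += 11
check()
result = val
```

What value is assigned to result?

Step 1: val = 35 globally.
Step 2: check() modifies global val: val += 11 = 46.
Step 3: result = 46

The answer is 46.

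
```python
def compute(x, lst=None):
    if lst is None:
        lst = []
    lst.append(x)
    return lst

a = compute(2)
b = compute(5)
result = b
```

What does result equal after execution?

Step 1: None default with guard creates a NEW list each call.
Step 2: a = [2] (fresh list). b = [5] (another fresh list).
Step 3: result = [5] (this is the fix for mutable default)

The answer is [5].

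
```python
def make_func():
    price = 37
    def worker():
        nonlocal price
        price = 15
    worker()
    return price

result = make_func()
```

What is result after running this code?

Step 1: make_func() sets price = 37.
Step 2: worker() uses nonlocal to reassign price = 15.
Step 3: result = 15

The answer is 15.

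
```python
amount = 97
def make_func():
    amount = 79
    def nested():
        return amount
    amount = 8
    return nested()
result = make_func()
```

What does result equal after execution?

Step 1: make_func() sets amount = 79, then later amount = 8.
Step 2: nested() is called after amount is reassigned to 8. Closures capture variables by reference, not by value.
Step 3: result = 8

The answer is 8.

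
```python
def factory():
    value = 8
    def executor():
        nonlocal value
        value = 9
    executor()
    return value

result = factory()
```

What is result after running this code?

Step 1: factory() sets value = 8.
Step 2: executor() uses nonlocal to reassign value = 9.
Step 3: result = 9

The answer is 9.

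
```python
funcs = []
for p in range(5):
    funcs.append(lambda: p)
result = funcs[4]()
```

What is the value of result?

Step 1: The loop creates 5 lambdas, all referencing the same variable p.
Step 2: After the loop, p = 4 (final value).
Step 3: funcs[4]() looks up p at call time and finds 4. This is the late binding gotcha. result = 4

The answer is 4.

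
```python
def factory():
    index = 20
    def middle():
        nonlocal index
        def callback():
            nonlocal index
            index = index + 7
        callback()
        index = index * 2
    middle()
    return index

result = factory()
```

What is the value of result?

Step 1: index = 20.
Step 2: callback() adds 7: index = 20 + 7 = 27.
Step 3: middle() doubles: index = 27 * 2 = 54.
Step 4: result = 54

The answer is 54.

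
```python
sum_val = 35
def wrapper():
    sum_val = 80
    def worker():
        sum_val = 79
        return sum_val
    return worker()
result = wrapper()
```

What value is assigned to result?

Step 1: Three scopes define sum_val: global (35), wrapper (80), worker (79).
Step 2: worker() has its own local sum_val = 79, which shadows both enclosing and global.
Step 3: result = 79 (local wins in LEGB)

The answer is 79.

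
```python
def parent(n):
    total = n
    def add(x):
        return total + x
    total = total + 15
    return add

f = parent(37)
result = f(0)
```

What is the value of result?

Step 1: parent(37) sets total = 37, then total = 37 + 15 = 52.
Step 2: Closures capture by reference, so add sees total = 52.
Step 3: f(0) returns 52 + 0 = 52

The answer is 52.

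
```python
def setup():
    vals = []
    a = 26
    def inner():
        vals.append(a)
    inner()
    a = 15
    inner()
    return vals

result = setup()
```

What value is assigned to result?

Step 1: a = 26. inner() appends current a to vals.
Step 2: First inner(): appends 26. Then a = 15.
Step 3: Second inner(): appends 15 (closure sees updated a). result = [26, 15]

The answer is [26, 15].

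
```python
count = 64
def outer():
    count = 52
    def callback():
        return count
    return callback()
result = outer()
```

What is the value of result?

Step 1: count = 64 globally, but outer() defines count = 52 locally.
Step 2: callback() looks up count. Not in local scope, so checks enclosing scope (outer) and finds count = 52.
Step 3: result = 52

The answer is 52.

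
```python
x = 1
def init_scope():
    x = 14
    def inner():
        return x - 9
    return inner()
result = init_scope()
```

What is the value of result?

Step 1: init_scope() shadows global x with x = 14.
Step 2: inner() finds x = 14 in enclosing scope, computes 14 - 9 = 5.
Step 3: result = 5

The answer is 5.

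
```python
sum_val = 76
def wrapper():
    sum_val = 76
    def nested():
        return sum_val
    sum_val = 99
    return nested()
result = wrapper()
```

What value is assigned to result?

Step 1: wrapper() sets sum_val = 76, then later sum_val = 99.
Step 2: nested() is called after sum_val is reassigned to 99. Closures capture variables by reference, not by value.
Step 3: result = 99

The answer is 99.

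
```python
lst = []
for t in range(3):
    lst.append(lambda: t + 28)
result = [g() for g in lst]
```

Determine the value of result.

Step 1: All lambdas capture t by reference. After the loop, t = 2.
Step 2: Each call returns 2 + 28 = 30.
Step 3: result = [30, 30, 30]

The answer is [30, 30, 30].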